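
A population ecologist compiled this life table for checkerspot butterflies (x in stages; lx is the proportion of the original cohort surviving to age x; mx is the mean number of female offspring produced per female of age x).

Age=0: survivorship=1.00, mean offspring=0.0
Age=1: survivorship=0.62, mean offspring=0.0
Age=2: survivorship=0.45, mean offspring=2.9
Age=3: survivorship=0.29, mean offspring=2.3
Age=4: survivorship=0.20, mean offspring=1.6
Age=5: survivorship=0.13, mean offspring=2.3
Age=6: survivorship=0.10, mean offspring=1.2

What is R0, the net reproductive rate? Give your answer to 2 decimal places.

lx·mx by age: 0, 0, 1.305, 0.667, 0.32, 0.299, 0.12
R0 = Σ lx·mx = 2.711 → 2.71

2.71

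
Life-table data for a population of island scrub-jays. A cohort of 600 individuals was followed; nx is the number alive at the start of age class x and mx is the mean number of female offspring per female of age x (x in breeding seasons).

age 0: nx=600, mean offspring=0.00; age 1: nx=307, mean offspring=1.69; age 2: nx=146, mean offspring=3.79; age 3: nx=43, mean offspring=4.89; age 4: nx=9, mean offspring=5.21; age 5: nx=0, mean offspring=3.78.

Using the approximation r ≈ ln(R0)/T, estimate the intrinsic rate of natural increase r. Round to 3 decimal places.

0.433

lx = nx/n0 = nx/600: 1, 0.51167…, 0.24333…, 0.07167…, 0.015, 0
R0 = Σ lx·mx = 0 + 0.86472… + 0.92223… + 0.35045… + 0.07815 + 0 = 2.21555…
Σ x·lx·mx = 4.073133…; T = 4.073133…/2.21555… = 1.83843…
r ≈ ln(R0)/T = ln(2.21555…)/1.83843… = 0.43271… → 0.433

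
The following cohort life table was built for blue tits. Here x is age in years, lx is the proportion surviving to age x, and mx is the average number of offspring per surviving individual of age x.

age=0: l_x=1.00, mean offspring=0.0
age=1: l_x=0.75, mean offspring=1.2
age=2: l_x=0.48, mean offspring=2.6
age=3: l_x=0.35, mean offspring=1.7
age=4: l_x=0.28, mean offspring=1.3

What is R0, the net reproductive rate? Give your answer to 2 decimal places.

lx·mx by age: 0, 0.9, 1.248, 0.595, 0.364
R0 = Σ lx·mx = 3.107 → 3.11

3.11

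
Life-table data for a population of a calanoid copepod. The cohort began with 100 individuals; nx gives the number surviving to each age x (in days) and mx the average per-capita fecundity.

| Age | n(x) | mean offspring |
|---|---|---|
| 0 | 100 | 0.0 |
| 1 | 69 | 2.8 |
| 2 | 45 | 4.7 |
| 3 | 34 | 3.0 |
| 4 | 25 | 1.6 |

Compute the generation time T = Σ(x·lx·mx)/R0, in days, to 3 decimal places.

lx = nx/n0 = nx/100: 1, 0.69, 0.45, 0.34, 0.25
lx·mx: 0, 1.932, 2.115, 1.02, 0.4 → R0 = 5.467
x·lx·mx: 0, 1.932, 4.23, 3.06, 1.6 → Σ = 10.822
T = 10.822 / 5.467 = 1.979513… → 1.980

1.980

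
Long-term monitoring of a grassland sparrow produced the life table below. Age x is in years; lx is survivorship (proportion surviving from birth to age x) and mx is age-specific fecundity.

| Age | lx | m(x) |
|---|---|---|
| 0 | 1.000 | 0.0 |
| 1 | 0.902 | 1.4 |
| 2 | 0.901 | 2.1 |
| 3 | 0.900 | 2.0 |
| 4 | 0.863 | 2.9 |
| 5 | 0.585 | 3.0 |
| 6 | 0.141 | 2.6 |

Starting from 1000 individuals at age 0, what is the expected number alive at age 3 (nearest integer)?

Expected survivors = N0 · l_3 = 1000 × 0.900 = 900 → 900

900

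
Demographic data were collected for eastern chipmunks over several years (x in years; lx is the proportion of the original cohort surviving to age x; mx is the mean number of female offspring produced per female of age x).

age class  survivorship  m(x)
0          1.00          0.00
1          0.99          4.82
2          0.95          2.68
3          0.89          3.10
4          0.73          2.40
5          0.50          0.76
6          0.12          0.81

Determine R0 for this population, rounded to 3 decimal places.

lx·mx by age: 0, 4.7718, 2.546, 2.759, 1.752, 0.38, 0.0972
R0 = Σ lx·mx = 12.306 → 12.306

12.306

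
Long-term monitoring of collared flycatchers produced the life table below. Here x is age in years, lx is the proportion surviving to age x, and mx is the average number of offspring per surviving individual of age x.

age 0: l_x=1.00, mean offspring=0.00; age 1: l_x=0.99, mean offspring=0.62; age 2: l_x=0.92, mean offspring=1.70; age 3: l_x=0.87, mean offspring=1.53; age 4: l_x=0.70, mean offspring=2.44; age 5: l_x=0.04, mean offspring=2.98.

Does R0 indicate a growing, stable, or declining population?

R0 = Σ lx·mx = 0 + 0.6138 + 1.564 + 1.3311 + 1.708 + 0.1192 = 5.3361
R0 > 1, so the population is growing.

growing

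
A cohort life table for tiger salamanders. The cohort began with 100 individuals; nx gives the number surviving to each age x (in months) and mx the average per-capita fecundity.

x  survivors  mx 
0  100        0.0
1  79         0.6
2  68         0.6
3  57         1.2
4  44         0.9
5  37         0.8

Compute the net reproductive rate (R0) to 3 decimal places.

lx = nx/n0 = nx/100: 1, 0.79, 0.68, 0.57, 0.44, 0.37
lx·mx by age: 0, 0.474, 0.408, 0.684, 0.396, 0.296
R0 = Σ lx·mx = 2.258 → 2.258

2.258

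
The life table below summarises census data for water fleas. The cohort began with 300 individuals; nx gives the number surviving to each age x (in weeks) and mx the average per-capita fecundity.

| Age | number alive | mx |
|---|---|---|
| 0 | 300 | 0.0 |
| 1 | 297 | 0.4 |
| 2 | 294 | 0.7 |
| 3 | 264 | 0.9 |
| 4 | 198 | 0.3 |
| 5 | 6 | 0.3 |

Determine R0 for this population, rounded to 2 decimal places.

2.08

lx = nx/n0 = nx/300: 1, 0.99, 0.98, 0.88, 0.66, 0.02
lx·mx by age: 0, 0.396, 0.686, 0.792, 0.198, 0.006
R0 = Σ lx·mx = 2.078 → 2.08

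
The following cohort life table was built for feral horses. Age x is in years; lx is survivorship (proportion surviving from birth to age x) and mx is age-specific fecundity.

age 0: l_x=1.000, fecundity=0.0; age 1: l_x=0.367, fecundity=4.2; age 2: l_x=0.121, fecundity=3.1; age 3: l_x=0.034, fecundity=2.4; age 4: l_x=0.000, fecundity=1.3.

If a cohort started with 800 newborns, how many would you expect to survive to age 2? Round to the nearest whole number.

Expected survivors = N0 · l_2 = 800 × 0.121 = 96.8 → 97

97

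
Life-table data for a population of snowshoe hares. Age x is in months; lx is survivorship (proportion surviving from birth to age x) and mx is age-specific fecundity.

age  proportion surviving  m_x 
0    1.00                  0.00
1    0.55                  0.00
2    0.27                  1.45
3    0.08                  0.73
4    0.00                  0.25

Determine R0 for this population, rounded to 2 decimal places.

0.45

lx·mx by age: 0, 0, 0.3915, 0.0584, 0
R0 = Σ lx·mx = 0.4499 → 0.45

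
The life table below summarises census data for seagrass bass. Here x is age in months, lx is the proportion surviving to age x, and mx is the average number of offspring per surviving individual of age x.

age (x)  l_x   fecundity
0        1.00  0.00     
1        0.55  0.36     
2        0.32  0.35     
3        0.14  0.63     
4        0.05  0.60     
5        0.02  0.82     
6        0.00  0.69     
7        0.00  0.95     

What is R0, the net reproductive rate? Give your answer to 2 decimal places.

lx·mx by age: 0, 0.198, 0.112, 0.0882, 0.03, 0.0164, 0, 0
R0 = Σ lx·mx = 0.4446 → 0.44

0.44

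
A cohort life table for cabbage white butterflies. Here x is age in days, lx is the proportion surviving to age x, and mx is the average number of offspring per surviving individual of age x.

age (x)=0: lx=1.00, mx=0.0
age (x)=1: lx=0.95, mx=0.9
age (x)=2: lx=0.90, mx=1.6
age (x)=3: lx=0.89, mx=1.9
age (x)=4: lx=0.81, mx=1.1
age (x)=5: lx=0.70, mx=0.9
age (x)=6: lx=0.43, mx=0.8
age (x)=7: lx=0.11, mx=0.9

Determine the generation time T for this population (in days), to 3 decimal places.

lx·mx: 0, 0.855, 1.44, 1.691, 0.891, 0.63, 0.344, 0.099 → R0 = 5.95
x·lx·mx: 0, 0.855, 2.88, 5.073, 3.564, 3.15, 2.064, 0.693 → Σ = 18.279
T = 18.279 / 5.95 = 3.072101… → 3.072

3.072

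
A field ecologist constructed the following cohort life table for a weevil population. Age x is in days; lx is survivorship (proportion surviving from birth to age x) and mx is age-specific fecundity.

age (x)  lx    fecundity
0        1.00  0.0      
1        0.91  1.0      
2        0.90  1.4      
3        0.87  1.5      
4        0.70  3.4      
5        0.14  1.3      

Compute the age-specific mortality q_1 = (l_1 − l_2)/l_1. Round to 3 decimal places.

0.011

q_1 = (l_1 − l_2) / l_1 = (0.91 − 0.9) / 0.91
     = 0.01 / 0.91 = 0.010989… → 0.011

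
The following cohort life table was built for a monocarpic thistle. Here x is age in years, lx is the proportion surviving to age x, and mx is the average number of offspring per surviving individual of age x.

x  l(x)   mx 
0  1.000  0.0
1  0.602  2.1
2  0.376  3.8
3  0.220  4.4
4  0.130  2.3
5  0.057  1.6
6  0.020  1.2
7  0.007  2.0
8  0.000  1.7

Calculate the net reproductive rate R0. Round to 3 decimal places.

lx·mx by age: 0, 1.2642, 1.4288, 0.968, 0.299, 0.0912, 0.024, 0.014, 0
R0 = Σ lx·mx = 4.0892 → 4.089

4.089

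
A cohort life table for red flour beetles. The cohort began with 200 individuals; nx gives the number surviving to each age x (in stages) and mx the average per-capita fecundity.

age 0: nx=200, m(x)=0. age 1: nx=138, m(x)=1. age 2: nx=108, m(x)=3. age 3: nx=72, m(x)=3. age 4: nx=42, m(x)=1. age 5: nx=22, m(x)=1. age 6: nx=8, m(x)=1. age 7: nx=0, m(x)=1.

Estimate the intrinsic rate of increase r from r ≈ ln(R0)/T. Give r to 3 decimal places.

0.563

lx = nx/n0 = nx/200: 1, 0.69, 0.54, 0.36, 0.21, 0.11, 0.04, 0
R0 = Σ lx·mx = 0 + 0.69 + 1.62 + 1.08 + 0.21 + 0.11 + 0.04 + 0 = 3.75
Σ x·lx·mx = 8.8; T = 8.8/3.75 = 2.34667…
r ≈ ln(R0)/T = ln(3.75)/2.34667… = 0.56325… → 0.563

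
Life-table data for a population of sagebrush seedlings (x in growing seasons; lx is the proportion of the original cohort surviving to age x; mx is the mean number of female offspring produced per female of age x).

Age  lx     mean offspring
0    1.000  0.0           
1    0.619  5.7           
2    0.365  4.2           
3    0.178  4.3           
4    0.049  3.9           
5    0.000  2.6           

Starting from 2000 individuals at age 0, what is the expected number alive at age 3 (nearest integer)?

Expected survivors = N0 · l_3 = 2000 × 0.178 = 356 → 356

356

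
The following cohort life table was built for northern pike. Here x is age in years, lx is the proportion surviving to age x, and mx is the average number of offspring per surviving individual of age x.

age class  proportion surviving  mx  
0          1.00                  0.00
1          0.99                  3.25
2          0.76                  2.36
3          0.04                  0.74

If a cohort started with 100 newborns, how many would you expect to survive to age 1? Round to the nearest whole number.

99

Expected survivors = N0 · l_1 = 100 × 0.99 = 99 → 99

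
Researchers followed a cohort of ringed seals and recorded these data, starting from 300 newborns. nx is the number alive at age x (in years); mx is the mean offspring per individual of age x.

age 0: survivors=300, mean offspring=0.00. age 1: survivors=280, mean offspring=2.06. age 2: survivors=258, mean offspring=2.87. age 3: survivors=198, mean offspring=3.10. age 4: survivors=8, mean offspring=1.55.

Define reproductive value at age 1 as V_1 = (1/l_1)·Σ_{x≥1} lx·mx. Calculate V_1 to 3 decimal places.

6.941

lx = nx/n0 = nx/300: 1, 0.93333…, 0.86, 0.66, 0.02667…
lx·mx for x ≥ 1: 1.922667…, 2.4682, 2.046, 0.041333… → sum = 6.4782…
V_1 = 6.4782… / l_1 = 6.4782… / 0.933333… = 6.940929… → 6.941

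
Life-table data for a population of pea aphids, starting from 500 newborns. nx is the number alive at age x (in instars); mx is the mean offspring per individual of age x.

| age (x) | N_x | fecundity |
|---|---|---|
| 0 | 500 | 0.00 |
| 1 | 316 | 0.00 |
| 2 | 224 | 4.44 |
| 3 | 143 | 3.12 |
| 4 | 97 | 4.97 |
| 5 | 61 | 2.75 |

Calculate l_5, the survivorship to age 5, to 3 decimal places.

l_5 = n_5/n_0 = 61/500 = 0.122 → 0.122

0.122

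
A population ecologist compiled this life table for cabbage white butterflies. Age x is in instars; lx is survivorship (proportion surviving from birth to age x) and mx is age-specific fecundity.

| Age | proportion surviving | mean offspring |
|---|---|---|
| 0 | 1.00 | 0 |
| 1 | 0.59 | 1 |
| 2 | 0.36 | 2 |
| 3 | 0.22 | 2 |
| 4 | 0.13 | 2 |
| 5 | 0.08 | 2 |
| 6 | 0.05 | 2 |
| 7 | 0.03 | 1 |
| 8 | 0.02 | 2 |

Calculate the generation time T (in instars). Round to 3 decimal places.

lx·mx: 0, 0.59, 0.72, 0.44, 0.26, 0.16, 0.1, 0.03, 0.04 → R0 = 2.34
x·lx·mx: 0, 0.59, 1.44, 1.32, 1.04, 0.8, 0.6, 0.21, 0.32 → Σ = 6.32
T = 6.32 / 2.34 = 2.700855… → 2.701

2.701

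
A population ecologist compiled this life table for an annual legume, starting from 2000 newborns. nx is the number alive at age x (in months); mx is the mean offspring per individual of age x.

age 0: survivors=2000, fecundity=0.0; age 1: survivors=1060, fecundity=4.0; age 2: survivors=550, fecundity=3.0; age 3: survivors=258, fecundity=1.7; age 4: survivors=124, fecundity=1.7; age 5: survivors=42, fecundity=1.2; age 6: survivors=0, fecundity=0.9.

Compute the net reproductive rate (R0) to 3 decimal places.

3.295

lx = nx/n0 = nx/2000: 1, 0.53, 0.275, 0.129, 0.062, 0.021, 0
lx·mx by age: 0, 2.12, 0.825, 0.2193, 0.1054, 0.0252, 0
R0 = Σ lx·mx = 3.2949 → 3.295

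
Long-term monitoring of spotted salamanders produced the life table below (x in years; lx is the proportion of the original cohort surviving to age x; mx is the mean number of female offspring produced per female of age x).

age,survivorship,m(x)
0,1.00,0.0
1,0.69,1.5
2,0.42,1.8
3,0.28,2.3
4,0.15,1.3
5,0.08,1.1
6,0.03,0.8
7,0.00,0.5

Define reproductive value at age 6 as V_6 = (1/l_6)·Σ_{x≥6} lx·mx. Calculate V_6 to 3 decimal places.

0.800

lx·mx for x ≥ 6: 0.024, 0 → sum = 0.024
V_6 = 0.024 / l_6 = 0.024 / 0.03 = 0.8 → 0.800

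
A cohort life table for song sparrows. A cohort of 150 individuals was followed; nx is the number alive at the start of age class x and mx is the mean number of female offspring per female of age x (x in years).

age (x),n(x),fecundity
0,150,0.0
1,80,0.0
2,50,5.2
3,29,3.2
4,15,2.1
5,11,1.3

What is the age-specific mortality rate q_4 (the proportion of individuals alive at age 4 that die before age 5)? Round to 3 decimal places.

0.267

lx = nx/n0 = nx/150: 1, 0.53333…, 0.33333…, 0.19333…, 0.1, 0.07333…
q_4 = (l_4 − l_5) / l_4 = (0.1 − 0.073333…) / 0.1
     = 0.026667… / 0.1 = 0.266667… → 0.267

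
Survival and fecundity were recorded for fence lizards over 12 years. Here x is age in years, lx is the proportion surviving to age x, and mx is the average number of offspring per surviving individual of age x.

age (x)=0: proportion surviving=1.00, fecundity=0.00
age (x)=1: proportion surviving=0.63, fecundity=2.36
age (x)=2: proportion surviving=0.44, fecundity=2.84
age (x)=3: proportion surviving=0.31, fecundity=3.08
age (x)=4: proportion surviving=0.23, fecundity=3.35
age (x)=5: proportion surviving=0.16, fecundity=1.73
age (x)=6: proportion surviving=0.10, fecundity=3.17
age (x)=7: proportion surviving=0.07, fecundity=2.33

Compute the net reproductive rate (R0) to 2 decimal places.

lx·mx by age: 0, 1.4868, 1.2496, 0.9548, 0.7705, 0.2768, 0.317, 0.1631
R0 = Σ lx·mx = 5.2186 → 5.22

5.22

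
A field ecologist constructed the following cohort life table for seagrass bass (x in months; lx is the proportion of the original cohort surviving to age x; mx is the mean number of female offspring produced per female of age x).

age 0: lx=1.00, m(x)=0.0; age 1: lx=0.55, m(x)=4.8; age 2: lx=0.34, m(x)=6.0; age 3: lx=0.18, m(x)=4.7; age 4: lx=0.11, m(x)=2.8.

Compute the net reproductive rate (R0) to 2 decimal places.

5.83

lx·mx by age: 0, 2.64, 2.04, 0.846, 0.308
R0 = Σ lx·mx = 5.834 → 5.83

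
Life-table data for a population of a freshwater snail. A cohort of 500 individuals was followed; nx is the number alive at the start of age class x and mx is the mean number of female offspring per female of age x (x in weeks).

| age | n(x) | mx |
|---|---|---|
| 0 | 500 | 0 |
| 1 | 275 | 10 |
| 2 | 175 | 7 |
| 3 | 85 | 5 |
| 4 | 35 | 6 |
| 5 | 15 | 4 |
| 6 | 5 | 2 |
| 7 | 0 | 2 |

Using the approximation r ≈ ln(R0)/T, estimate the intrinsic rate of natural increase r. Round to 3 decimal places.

lx = nx/n0 = nx/500: 1, 0.55, 0.35, 0.17, 0.07, 0.03, 0.01, 0
R0 = Σ lx·mx = 0 + 5.5 + 2.45 + 0.85 + 0.42 + 0.12 + 0.02 + 0 = 9.36
Σ x·lx·mx = 15.35; T = 15.35/9.36 = 1.63996…
r ≈ ln(R0)/T = ln(9.36)/1.63996… = 1.36372… → 1.364

1.364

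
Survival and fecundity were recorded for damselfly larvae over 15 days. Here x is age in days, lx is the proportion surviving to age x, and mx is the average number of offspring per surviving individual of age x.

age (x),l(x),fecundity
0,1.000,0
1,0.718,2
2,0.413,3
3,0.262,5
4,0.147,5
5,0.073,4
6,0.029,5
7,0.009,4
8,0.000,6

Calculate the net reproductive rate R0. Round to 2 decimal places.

lx·mx by age: 0, 1.436, 1.239, 1.31, 0.735, 0.292, 0.145, 0.036, 0
R0 = Σ lx·mx = 5.193 → 5.19

5.19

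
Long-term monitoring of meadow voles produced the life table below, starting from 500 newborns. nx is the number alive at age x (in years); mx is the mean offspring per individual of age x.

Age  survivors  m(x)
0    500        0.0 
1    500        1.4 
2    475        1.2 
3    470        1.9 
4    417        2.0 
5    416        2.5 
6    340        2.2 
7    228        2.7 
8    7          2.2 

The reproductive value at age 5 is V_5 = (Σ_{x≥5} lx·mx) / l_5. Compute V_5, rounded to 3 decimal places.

lx = nx/n0 = nx/500: 1, 1, 0.95, 0.94, 0.834, 0.832, 0.68, 0.456, 0.014
lx·mx for x ≥ 5: 2.08, 1.496, 1.2312, 0.0308 → sum = 4.838
V_5 = 4.838 / l_5 = 4.838 / 0.832 = 5.814904… → 5.815

5.815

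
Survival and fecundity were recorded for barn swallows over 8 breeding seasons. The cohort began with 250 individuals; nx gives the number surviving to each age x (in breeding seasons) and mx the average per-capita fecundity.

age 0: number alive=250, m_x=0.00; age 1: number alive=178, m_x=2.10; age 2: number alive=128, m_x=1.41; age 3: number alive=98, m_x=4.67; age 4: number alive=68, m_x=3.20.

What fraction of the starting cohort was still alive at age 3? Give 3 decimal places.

0.392

l_3 = n_3/n_0 = 98/250 = 0.392 → 0.392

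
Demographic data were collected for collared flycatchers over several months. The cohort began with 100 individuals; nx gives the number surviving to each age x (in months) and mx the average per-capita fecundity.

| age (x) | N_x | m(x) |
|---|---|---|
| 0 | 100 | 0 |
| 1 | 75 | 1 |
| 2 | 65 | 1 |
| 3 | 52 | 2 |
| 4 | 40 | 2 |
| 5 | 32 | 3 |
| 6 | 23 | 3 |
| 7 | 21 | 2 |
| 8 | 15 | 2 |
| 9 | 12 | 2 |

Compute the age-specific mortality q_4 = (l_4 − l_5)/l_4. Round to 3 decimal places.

lx = nx/n0 = nx/100: 1, 0.75, 0.65, 0.52, 0.4, 0.32, 0.23, 0.21, 0.15, 0.12
q_4 = (l_4 − l_5) / l_4 = (0.4 − 0.32) / 0.4
     = 0.08 / 0.4 = 0.2 → 0.200

0.200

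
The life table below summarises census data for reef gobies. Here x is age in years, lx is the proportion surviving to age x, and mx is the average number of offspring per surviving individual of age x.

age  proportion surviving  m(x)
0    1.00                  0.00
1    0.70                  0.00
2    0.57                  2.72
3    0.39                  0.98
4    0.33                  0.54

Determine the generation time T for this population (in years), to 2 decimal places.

2.35

lx·mx: 0, 0, 1.5504, 0.3822, 0.1782 → R0 = 2.1108
x·lx·mx: 0, 0, 3.1008, 1.1466, 0.7128 → Σ = 4.9602
T = 4.9602 / 2.1108 = 2.349915… → 2.35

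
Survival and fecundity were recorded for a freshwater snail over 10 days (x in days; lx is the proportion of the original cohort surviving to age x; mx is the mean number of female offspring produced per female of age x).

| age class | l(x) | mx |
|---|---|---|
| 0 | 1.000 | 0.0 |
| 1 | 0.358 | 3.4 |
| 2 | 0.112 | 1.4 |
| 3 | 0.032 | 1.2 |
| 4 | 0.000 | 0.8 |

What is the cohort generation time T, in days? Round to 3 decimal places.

1.165

lx·mx: 0, 1.2172, 0.1568, 0.0384, 0 → R0 = 1.4124
x·lx·mx: 0, 1.2172, 0.3136, 0.1152, 0 → Σ = 1.646
T = 1.646 / 1.4124 = 1.165392… → 1.165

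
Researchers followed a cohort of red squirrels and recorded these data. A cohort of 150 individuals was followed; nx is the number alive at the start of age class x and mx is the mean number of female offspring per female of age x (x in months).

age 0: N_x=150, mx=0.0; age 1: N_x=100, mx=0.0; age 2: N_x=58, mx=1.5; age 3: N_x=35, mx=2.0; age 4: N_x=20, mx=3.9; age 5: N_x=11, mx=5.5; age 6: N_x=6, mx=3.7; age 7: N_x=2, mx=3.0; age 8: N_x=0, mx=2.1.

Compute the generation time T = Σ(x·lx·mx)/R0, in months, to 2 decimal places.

3.63

lx = nx/n0 = nx/150: 1, 0.66667…, 0.38667…, 0.23333…, 0.13333…, 0.07333…, 0.04, 0.01333…, 0
lx·mx: 0, 0, 0.58…, 0.466667…, 0.52…, 0.403333…, 0.148, 0.04…, 0 → R0 = 2.158…
x·lx·mx: 0, 0, 1.16…, 1.4…, 2.08…, 2.016667…, 0.888, 0.28…, 0 → Σ = 7.824667…
T = 7.824667… / 2.158… = 3.625888… → 3.63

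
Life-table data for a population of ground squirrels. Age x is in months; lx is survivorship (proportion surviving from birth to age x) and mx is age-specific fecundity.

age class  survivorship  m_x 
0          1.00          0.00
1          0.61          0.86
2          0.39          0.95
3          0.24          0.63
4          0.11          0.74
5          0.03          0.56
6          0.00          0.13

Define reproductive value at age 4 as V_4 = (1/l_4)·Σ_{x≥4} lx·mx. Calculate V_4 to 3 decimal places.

lx·mx for x ≥ 4: 0.0814, 0.0168, 0 → sum = 0.0982
V_4 = 0.0982 / l_4 = 0.0982 / 0.11 = 0.892727… → 0.893

0.893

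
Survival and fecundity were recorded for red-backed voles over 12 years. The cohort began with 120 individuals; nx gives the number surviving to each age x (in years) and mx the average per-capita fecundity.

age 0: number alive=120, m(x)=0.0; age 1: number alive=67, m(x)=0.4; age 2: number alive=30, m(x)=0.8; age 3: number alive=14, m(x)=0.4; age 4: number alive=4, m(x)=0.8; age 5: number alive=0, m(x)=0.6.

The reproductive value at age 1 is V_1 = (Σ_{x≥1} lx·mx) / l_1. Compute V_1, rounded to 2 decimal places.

0.89

lx = nx/n0 = nx/120: 1, 0.55833…, 0.25, 0.11667…, 0.03333…, 0
lx·mx for x ≥ 1: 0.223333…, 0.2, 0.046667…, 0.026667…, 0 → sum = 0.496667…
V_1 = 0.496667… / l_1 = 0.496667… / 0.558333… = 0.889552… → 0.89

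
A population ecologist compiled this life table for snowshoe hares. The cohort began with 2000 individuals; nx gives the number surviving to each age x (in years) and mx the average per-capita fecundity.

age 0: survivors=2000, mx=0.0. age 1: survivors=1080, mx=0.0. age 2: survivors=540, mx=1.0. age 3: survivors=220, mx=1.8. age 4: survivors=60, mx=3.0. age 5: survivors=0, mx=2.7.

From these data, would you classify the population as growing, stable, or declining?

lx = nx/n0 = nx/2000: 1, 0.54, 0.27, 0.11, 0.03, 0
R0 = Σ lx·mx = 0 + 0 + 0.27 + 0.198 + 0.09 + 0 = 0.558
R0 < 1, so the population is declining.

declining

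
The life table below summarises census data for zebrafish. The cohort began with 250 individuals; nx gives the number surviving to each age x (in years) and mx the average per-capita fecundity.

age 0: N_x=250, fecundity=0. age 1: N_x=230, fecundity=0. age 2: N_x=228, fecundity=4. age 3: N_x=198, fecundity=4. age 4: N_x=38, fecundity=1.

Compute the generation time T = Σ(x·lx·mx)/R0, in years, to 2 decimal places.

2.50

lx = nx/n0 = nx/250: 1, 0.92, 0.912, 0.792, 0.152
lx·mx: 0, 0, 3.648, 3.168, 0.152 → R0 = 6.968
x·lx·mx: 0, 0, 7.296, 9.504, 0.608 → Σ = 17.408
T = 17.408 / 6.968 = 2.498278… → 2.50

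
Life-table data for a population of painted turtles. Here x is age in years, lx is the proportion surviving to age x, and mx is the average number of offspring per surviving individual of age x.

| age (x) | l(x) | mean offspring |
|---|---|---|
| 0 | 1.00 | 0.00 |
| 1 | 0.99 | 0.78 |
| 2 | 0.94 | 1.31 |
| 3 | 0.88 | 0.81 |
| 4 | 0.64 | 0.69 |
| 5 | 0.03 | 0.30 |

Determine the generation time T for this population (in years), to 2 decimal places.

2.27

lx·mx: 0, 0.7722, 1.2314, 0.7128, 0.4416, 0.009 → R0 = 3.167
x·lx·mx: 0, 0.7722, 2.4628, 2.1384, 1.7664, 0.045 → Σ = 7.1848
T = 7.1848 / 3.167 = 2.268645… → 2.27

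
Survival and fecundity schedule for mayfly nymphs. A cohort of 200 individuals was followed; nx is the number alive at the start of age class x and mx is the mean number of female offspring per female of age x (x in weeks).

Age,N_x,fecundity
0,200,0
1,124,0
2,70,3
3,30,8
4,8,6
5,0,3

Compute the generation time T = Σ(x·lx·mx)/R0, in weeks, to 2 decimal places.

lx = nx/n0 = nx/200: 1, 0.62, 0.35, 0.15, 0.04, 0
lx·mx: 0, 0, 1.05, 1.2, 0.24, 0 → R0 = 2.49
x·lx·mx: 0, 0, 2.1, 3.6, 0.96, 0 → Σ = 6.66
T = 6.66 / 2.49 = 2.674699… → 2.67

2.67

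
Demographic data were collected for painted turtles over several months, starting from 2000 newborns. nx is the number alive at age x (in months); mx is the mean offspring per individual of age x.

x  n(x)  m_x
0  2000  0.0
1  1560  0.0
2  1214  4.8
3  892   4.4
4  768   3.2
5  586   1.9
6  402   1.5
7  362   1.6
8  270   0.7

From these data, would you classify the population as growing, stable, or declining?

lx = nx/n0 = nx/2000: 1, 0.78, 0.607, 0.446, 0.384, 0.293, 0.201, 0.181, 0.135
R0 = Σ lx·mx = 0 + 0 + 2.9136 + 1.9624 + 1.2288 + 0.5567 + 0.3015 + 0.2896 + 0.0945 = 7.3471
R0 > 1, so the population is growing.

growing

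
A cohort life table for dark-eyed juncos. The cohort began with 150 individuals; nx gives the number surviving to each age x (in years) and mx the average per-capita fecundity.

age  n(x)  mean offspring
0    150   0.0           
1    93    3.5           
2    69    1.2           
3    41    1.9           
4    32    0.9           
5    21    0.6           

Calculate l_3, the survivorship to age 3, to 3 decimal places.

0.273

l_3 = n_3/n_0 = 41/150 = 0.273333… → 0.273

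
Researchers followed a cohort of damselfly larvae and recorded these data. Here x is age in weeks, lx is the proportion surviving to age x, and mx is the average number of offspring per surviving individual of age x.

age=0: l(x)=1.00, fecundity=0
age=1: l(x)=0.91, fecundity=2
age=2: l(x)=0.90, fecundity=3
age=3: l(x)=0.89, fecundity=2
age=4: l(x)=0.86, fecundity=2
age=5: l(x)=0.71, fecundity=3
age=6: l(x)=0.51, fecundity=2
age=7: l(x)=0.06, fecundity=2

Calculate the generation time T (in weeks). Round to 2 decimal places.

3.28

lx·mx: 0, 1.82, 2.7, 1.78, 1.72, 2.13, 1.02, 0.12 → R0 = 11.29
x·lx·mx: 0, 1.82, 5.4, 5.34, 6.88, 10.65, 6.12, 0.84 → Σ = 37.05
T = 37.05 / 11.29 = 3.281665… → 3.28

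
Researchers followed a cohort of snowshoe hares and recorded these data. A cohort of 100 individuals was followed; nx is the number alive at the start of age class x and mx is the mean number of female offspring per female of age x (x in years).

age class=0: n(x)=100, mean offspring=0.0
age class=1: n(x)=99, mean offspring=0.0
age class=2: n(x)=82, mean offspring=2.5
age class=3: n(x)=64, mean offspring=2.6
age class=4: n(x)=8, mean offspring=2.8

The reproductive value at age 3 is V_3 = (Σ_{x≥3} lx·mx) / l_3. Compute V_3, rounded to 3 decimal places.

2.950

lx = nx/n0 = nx/100: 1, 0.99, 0.82, 0.64, 0.08
lx·mx for x ≥ 3: 1.664, 0.224 → sum = 1.888
V_3 = 1.888 / l_3 = 1.888 / 0.64 = 2.95 → 2.950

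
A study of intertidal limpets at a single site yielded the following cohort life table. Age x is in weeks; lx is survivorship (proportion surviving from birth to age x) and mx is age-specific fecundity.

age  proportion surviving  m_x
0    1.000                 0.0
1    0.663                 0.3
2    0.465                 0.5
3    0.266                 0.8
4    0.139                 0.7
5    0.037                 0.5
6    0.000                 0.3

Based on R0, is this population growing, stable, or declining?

R0 = Σ lx·mx = 0 + 0.1989 + 0.2325 + 0.2128 + 0.0973 + 0.0185 + 0 = 0.76
R0 < 1, so the population is declining.

declining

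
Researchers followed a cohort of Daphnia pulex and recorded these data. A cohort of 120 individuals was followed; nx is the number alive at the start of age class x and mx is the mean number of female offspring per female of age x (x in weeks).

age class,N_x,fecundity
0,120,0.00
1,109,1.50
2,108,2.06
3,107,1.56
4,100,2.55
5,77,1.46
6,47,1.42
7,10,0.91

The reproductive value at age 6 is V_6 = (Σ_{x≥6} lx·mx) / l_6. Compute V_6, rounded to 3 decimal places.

1.614

lx = nx/n0 = nx/120: 1, 0.90833…, 0.9, 0.89167…, 0.83333…, 0.64167…, 0.39167…, 0.08333…
lx·mx for x ≥ 6: 0.556167…, 0.075833… → sum = 0.632…
V_6 = 0.632… / l_6 = 0.632… / 0.391667… = 1.613617… → 1.614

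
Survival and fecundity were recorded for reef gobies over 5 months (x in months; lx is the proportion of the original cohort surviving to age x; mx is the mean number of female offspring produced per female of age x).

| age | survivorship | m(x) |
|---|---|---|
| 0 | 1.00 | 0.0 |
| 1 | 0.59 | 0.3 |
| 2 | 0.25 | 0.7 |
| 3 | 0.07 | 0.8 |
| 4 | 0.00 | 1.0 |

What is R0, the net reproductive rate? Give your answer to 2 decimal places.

lx·mx by age: 0, 0.177, 0.175, 0.056, 0
R0 = Σ lx·mx = 0.408 → 0.41

0.41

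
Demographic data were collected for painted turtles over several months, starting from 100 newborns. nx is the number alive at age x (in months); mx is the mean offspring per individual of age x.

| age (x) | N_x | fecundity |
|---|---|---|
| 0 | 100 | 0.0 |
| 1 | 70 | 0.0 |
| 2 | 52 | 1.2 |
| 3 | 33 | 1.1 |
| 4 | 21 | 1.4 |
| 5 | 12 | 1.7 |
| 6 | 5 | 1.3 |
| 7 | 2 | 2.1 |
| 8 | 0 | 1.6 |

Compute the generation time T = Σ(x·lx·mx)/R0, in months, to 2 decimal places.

lx = nx/n0 = nx/100: 1, 0.7, 0.52, 0.33, 0.21, 0.12, 0.05, 0.02, 0
lx·mx: 0, 0, 0.624, 0.363, 0.294, 0.204, 0.065, 0.042, 0 → R0 = 1.592
x·lx·mx: 0, 0, 1.248, 1.089, 1.176, 1.02, 0.39, 0.294, 0 → Σ = 5.217
T = 5.217 / 1.592 = 3.27701… → 3.28

3.28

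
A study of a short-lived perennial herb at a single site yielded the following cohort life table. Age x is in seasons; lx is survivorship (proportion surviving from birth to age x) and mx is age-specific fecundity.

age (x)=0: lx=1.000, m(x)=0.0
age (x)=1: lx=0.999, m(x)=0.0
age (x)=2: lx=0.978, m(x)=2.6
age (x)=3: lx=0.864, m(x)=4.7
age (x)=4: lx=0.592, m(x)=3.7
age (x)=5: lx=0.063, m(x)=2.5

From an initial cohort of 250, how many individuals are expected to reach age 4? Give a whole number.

Expected survivors = N0 · l_4 = 250 × 0.592 = 148 → 148

148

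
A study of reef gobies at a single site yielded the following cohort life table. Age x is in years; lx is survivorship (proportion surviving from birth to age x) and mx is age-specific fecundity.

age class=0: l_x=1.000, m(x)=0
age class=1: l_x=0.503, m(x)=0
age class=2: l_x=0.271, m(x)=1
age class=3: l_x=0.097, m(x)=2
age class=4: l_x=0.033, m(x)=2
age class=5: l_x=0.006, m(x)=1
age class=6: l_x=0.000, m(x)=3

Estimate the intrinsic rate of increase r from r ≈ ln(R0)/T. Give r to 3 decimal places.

R0 = Σ lx·mx = 0 + 0 + 0.271 + 0.194 + 0.066 + 0.006 + 0 = 0.537
Σ x·lx·mx = 1.418; T = 1.418/0.537 = 2.6406…
r ≈ ln(R0)/T = ln(0.537)/2.6406… = -0.23546… → -0.235

-0.235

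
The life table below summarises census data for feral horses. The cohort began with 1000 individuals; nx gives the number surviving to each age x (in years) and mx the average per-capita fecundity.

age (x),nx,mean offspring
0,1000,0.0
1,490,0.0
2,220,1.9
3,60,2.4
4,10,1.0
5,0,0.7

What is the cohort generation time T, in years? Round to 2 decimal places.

2.29

lx = nx/n0 = nx/1000: 1, 0.49, 0.22, 0.06, 0.01, 0
lx·mx: 0, 0, 0.418, 0.144, 0.01, 0 → R0 = 0.572
x·lx·mx: 0, 0, 0.836, 0.432, 0.04, 0 → Σ = 1.308
T = 1.308 / 0.572 = 2.286713… → 2.29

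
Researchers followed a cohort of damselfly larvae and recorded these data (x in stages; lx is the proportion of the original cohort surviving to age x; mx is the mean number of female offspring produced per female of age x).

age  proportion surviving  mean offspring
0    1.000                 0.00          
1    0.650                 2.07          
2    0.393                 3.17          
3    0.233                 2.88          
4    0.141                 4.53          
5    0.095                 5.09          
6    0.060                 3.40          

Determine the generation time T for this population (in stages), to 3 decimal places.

lx·mx: 0, 1.3455, 1.24581, 0.67104, 0.63873, 0.48355, 0.204 → R0 = 4.58863
x·lx·mx: 0, 1.3455, 2.49162, 2.01312, 2.55492, 2.41775, 1.224 → Σ = 12.04691
T = 12.04691 / 4.58863 = 2.625383… → 2.625

2.625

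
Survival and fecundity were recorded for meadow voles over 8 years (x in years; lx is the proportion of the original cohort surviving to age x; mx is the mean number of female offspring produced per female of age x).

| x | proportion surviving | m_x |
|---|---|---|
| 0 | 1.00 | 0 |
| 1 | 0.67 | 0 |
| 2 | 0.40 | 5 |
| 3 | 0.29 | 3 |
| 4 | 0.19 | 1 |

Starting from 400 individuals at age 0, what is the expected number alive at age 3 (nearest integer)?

116

Expected survivors = N0 · l_3 = 400 × 0.29 = 116 → 116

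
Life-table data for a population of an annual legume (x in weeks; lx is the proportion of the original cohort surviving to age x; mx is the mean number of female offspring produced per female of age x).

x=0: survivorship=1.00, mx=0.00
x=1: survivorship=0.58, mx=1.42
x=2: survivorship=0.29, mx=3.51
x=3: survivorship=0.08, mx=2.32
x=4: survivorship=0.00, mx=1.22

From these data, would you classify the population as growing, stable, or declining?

R0 = Σ lx·mx = 0 + 0.8236 + 1.0179 + 0.1856 + 0 = 2.0271
R0 > 1, so the population is growing.

growing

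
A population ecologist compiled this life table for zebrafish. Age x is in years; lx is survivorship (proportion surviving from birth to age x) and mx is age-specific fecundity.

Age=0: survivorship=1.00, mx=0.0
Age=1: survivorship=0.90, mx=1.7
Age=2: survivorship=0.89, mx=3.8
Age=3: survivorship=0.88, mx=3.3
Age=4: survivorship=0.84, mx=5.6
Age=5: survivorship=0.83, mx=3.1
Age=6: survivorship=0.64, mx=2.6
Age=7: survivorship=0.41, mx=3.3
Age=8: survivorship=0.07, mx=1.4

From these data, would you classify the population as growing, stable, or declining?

growing

R0 = Σ lx·mx = 0 + 1.53 + 3.382 + 2.904 + 4.704 + 2.573 + 1.664 + 1.353 + 0.098 = 18.208
R0 > 1, so the population is growing.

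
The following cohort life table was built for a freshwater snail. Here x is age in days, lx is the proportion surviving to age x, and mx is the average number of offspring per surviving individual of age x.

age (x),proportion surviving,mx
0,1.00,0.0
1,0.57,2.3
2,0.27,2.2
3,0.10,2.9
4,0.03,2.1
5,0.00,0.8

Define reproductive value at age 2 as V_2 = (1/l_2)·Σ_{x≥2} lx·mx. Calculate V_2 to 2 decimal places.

3.51

lx·mx for x ≥ 2: 0.594, 0.29, 0.063, 0 → sum = 0.947
V_2 = 0.947 / l_2 = 0.947 / 0.27 = 3.507407… → 3.51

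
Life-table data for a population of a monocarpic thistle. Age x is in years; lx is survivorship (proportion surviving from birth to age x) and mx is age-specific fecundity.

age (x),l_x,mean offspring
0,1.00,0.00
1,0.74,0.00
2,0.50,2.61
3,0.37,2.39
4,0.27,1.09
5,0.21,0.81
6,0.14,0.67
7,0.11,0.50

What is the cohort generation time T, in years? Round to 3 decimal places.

2.940

lx·mx: 0, 0, 1.305, 0.8843, 0.2943, 0.1701, 0.0938, 0.055 → R0 = 2.8025
x·lx·mx: 0, 0, 2.61, 2.6529, 1.1772, 0.8505, 0.5628, 0.385 → Σ = 8.2384
T = 8.2384 / 2.8025 = 2.939661… → 2.940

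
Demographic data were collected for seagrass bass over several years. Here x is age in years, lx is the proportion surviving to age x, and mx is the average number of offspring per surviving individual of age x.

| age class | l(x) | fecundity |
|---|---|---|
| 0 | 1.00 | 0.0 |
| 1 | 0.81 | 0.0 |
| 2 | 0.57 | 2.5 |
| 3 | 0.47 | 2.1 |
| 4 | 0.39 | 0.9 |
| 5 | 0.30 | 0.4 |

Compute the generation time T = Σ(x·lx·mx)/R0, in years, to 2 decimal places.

lx·mx: 0, 0, 1.425, 0.987, 0.351, 0.12 → R0 = 2.883
x·lx·mx: 0, 0, 2.85, 2.961, 1.404, 0.6 → Σ = 7.815
T = 7.815 / 2.883 = 2.710718… → 2.71

2.71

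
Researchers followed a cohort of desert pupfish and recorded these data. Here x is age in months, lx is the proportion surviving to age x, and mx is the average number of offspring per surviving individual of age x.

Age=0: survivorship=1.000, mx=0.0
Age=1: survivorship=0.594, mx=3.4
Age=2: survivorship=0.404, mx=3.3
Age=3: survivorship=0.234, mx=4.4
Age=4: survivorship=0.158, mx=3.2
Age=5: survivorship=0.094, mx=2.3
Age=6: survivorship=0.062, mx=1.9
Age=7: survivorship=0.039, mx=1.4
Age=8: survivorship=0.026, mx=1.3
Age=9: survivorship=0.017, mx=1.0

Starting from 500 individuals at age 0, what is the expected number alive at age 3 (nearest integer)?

Expected survivors = N0 · l_3 = 500 × 0.234 = 117 → 117

117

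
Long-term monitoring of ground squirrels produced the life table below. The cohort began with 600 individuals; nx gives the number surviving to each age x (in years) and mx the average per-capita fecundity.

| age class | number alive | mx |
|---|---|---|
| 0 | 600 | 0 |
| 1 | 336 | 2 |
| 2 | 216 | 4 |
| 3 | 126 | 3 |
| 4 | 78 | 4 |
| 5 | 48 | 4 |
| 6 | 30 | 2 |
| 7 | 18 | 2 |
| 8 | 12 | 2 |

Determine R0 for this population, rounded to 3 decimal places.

lx = nx/n0 = nx/600: 1, 0.56, 0.36, 0.21, 0.13, 0.08, 0.05, 0.03, 0.02
lx·mx by age: 0, 1.12, 1.44, 0.63, 0.52, 0.32, 0.1, 0.06, 0.04
R0 = Σ lx·mx = 4.23 → 4.230

4.230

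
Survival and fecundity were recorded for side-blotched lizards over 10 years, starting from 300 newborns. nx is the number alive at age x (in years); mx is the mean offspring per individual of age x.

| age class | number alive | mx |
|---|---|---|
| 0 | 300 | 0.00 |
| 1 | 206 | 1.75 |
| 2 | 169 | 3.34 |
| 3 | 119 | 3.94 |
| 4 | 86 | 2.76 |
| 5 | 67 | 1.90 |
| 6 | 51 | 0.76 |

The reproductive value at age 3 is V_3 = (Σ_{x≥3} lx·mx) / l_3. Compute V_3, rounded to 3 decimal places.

7.330

lx = nx/n0 = nx/300: 1, 0.68667…, 0.56333…, 0.39667…, 0.28667…, 0.22333…, 0.17
lx·mx for x ≥ 3: 1.562867…, 0.7912…, 0.424333…, 0.1292 → sum = 2.9076…
V_3 = 2.9076… / l_3 = 2.9076… / 0.396667… = 7.330084… → 7.330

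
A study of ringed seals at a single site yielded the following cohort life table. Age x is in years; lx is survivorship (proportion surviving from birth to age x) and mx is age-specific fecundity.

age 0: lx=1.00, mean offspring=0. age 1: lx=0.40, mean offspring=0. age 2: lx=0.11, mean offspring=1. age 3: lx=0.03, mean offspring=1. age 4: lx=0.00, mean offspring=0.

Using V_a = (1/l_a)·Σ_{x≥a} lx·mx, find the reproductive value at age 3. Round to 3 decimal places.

lx·mx for x ≥ 3: 0.03, 0 → sum = 0.03
V_3 = 0.03 / l_3 = 0.03 / 0.03 = 1 → 1.000

1.000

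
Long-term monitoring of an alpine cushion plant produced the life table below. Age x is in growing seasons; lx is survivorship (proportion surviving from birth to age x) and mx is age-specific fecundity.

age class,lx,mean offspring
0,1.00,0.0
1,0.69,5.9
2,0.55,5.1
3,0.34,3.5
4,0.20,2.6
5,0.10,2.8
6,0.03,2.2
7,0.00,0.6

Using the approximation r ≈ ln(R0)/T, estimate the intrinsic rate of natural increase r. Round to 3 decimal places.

R0 = Σ lx·mx = 0 + 4.071 + 2.805 + 1.19 + 0.52 + 0.28 + 0.066 + 0 = 8.932
Σ x·lx·mx = 17.127; T = 17.127/8.932 = 1.91749…
r ≈ ln(R0)/T = ln(8.932)/1.91749… = 1.14193… → 1.142

1.142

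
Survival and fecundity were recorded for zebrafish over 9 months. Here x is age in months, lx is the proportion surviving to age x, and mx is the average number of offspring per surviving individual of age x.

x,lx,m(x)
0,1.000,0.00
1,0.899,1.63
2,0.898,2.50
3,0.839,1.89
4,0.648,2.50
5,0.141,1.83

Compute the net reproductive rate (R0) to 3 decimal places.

7.174

lx·mx by age: 0, 1.46537, 2.245, 1.58571, 1.62, 0.25803
R0 = Σ lx·mx = 7.17411 → 7.174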